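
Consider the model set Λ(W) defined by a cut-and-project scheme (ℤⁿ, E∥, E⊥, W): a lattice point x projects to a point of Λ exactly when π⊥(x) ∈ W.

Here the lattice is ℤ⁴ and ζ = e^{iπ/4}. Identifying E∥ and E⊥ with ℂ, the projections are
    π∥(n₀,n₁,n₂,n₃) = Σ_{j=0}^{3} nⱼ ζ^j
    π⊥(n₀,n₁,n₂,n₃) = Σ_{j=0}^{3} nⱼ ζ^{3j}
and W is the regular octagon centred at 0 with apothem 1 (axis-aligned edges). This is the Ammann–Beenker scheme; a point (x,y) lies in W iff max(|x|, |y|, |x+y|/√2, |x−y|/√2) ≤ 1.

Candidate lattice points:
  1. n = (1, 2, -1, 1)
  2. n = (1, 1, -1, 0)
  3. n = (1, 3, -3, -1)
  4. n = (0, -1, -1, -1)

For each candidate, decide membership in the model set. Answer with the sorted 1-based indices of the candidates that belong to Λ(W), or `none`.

π⊥(n) = n₀ + n₁ζ³ + n₂ζ⁶ + n₃ζ⁹ where ζ = e^{iπ/4}.
#1 (1, 2, -1, 1): internal (0.29289, 3.12132); octagon support 3.12132 vs apothem 1 → ∉ W
#2 (1, 1, -1, 0): internal (0.29289, 1.70711); octagon support 1.70711 vs apothem 1 → ∉ W
#3 (1, 3, -3, -1): internal (-1.82843, 4.41421); octagon support 4.41421 vs apothem 1 → ∉ W
#4 (0, -1, -1, -1): internal (0.00000, -0.41421); octagon support 0.41421 vs apothem 1 → ∈ W

4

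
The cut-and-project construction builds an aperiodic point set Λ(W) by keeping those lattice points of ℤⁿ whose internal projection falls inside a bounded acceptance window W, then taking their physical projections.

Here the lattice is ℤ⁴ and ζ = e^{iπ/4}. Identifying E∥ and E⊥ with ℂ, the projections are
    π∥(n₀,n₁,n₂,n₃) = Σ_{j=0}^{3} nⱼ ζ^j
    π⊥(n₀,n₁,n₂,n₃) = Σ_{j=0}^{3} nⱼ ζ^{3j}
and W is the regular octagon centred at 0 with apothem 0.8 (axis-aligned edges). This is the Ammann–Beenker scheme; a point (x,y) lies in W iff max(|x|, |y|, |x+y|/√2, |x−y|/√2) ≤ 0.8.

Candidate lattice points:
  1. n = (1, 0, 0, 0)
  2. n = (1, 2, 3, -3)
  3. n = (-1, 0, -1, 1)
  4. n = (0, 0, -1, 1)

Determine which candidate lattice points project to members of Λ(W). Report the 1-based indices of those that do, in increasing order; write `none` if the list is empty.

none

π⊥(n) = n₀ + n₁ζ³ + n₂ζ⁶ + n₃ζ⁹ where ζ = e^{iπ/4}.
#1 (1, 0, 0, 0): internal (1.000000, 0.000000); octagon support 1.000000 vs apothem 0.8 → ∉ W
#2 (1, 2, 3, -3): internal (-2.535534, -3.707107); octagon support 4.414214 vs apothem 0.8 → ∉ W
#3 (-1, 0, -1, 1): internal (-0.292893, 1.707107); octagon support 1.707107 vs apothem 0.8 → ∉ W
#4 (0, 0, -1, 1): internal (0.707107, 1.707107); octagon support 1.707107 vs apothem 0.8 → ∉ W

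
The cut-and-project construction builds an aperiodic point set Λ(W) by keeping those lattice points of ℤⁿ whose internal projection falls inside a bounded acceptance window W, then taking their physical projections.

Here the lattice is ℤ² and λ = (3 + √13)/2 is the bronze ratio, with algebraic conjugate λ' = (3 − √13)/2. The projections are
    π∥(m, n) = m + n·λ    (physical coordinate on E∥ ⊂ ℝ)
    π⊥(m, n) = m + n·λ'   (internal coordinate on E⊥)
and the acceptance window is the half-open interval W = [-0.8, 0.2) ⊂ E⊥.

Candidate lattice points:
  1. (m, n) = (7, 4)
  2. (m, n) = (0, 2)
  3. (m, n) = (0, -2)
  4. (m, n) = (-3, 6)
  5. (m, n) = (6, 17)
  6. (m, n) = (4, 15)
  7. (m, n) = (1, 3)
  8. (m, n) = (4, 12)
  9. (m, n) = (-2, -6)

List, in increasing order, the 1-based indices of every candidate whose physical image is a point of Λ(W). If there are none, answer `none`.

2, 6, 7, 9

λ' = (3−√13)/2 ≈ -0.3028.
#1 (7,4): internal coord 7 + (4)·λ' = +5.7889; +5.7889 ∉ [-0.8, 0.2) → out
#2 (0,2): internal coord 0 + (2)·λ' = -0.6056; -0.6056 ∈ [-0.8, 0.2) → IN Λ
#3 (0,-2): internal coord 0 + (-2)·λ' = +0.6056; +0.6056 ∉ [-0.8, 0.2) → out
#4 (-3,6): internal coord -3 + (6)·λ' = -4.8167; -4.8167 ∉ [-0.8, 0.2) → out
#5 (6,17): internal coord 6 + (17)·λ' = +0.8528; +0.8528 ∉ [-0.8, 0.2) → out
#6 (4,15): internal coord 4 + (15)·λ' = -0.5416; -0.5416 ∈ [-0.8, 0.2) → IN Λ
#7 (1,3): internal coord 1 + (3)·λ' = +0.0917; +0.0917 ∈ [-0.8, 0.2) → IN Λ
#8 (4,12): internal coord 4 + (12)·λ' = +0.3667; +0.3667 ∉ [-0.8, 0.2) → out
#9 (-2,-6): internal coord -2 + (-6)·λ' = -0.1833; -0.1833 ∈ [-0.8, 0.2) → IN Λ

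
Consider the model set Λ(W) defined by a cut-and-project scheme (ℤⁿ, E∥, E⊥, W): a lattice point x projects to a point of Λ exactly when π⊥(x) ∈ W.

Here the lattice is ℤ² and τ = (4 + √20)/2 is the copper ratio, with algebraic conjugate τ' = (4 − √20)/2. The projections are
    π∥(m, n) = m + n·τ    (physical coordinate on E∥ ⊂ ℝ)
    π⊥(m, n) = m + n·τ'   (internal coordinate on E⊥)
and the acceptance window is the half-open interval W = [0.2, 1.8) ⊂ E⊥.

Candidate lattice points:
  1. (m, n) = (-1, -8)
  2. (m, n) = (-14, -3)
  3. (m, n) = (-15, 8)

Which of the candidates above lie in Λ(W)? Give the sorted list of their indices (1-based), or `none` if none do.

Numerically τ ≈ 4.236068 and τ' = −1/τ ≈ -0.236068.
candidate 1: (m,n)=(-1,-8) → π∥ = -1-8·τ ≈ -34.888544, π⊥ = -1-8·τ' ≈ 0.888544 ∈ [0.2, 1.8) ⇒ IN Λ
candidate 2: (m,n)=(-14,-3) → π∥ = -14-3·τ ≈ -26.708204, π⊥ = -14-3·τ' ≈ -13.291796 ∉ [0.2, 1.8) ⇒ out
candidate 3: (m,n)=(-15,8) → π∥ = -15+8·τ ≈ 18.888544, π⊥ = -15+8·τ' ≈ -16.888544 ∉ [0.2, 1.8) ⇒ out

1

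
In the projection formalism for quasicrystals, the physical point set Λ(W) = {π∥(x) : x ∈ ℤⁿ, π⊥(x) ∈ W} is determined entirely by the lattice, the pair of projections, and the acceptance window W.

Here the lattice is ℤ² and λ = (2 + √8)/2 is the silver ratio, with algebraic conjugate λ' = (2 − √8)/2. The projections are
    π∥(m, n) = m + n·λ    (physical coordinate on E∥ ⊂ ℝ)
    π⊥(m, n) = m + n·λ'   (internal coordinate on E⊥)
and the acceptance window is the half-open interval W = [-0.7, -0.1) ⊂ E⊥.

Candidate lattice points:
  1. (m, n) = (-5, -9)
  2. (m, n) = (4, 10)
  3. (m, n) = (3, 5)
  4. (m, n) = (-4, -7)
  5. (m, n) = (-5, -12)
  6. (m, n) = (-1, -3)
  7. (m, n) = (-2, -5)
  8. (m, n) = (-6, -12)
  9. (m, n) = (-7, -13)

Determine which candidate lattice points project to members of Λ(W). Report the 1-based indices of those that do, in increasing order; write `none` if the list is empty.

2

Numerically λ ≈ 2.41421 and λ' = −1/λ ≈ -0.41421.
[1] lift (-5,-9): star map gives -1.27208; window check -0.7 ≤ -1.27208 < -0.1 is false → out
[2] lift (4,10): star map gives -0.14214; window check -0.7 ≤ -0.14214 < -0.1 is true → IN Λ
[3] lift (3,5): star map gives 0.92893; window check -0.7 ≤ 0.92893 < -0.1 is false → out
[4] lift (-4,-7): star map gives -1.10051; window check -0.7 ≤ -1.10051 < -0.1 is false → out
[5] lift (-5,-12): star map gives -0.02944; window check -0.7 ≤ -0.02944 < -0.1 is false → out
[6] lift (-1,-3): star map gives 0.24264; window check -0.7 ≤ 0.24264 < -0.1 is false → out
[7] lift (-2,-5): star map gives 0.07107; window check -0.7 ≤ 0.07107 < -0.1 is false → out
[8] lift (-6,-12): star map gives -1.02944; window check -0.7 ≤ -1.02944 < -0.1 is false → out
[9] lift (-7,-13): star map gives -1.61522; window check -0.7 ≤ -1.61522 < -0.1 is false → out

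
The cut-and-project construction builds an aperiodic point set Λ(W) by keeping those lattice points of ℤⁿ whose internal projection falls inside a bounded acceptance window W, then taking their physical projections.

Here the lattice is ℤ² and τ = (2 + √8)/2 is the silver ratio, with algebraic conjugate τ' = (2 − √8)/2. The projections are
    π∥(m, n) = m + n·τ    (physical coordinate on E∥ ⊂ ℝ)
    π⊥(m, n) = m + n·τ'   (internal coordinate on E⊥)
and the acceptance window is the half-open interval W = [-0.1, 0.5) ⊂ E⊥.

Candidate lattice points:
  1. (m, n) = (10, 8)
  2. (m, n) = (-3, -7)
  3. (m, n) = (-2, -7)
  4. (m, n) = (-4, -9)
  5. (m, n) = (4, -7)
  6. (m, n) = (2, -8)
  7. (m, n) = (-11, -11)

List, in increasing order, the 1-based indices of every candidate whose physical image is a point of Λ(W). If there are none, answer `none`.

none

τ' = (2−√8)/2 ≈ -0.414214.
#1 (10,8): internal coord 10 + (8)·τ' = +6.686292; +6.686292 ∉ [-0.1, 0.5) → out
#2 (-3,-7): internal coord -3 + (-7)·τ' = -0.100505; -0.100505 ∉ [-0.1, 0.5) → out
#3 (-2,-7): internal coord -2 + (-7)·τ' = +0.899495; +0.899495 ∉ [-0.1, 0.5) → out
#4 (-4,-9): internal coord -4 + (-9)·τ' = -0.272078; -0.272078 ∉ [-0.1, 0.5) → out
#5 (4,-7): internal coord 4 + (-7)·τ' = +6.899495; +6.899495 ∉ [-0.1, 0.5) → out
#6 (2,-8): internal coord 2 + (-8)·τ' = +5.313708; +5.313708 ∉ [-0.1, 0.5) → out
#7 (-11,-11): internal coord -11 + (-11)·τ' = -6.443651; -6.443651 ∉ [-0.1, 0.5) → out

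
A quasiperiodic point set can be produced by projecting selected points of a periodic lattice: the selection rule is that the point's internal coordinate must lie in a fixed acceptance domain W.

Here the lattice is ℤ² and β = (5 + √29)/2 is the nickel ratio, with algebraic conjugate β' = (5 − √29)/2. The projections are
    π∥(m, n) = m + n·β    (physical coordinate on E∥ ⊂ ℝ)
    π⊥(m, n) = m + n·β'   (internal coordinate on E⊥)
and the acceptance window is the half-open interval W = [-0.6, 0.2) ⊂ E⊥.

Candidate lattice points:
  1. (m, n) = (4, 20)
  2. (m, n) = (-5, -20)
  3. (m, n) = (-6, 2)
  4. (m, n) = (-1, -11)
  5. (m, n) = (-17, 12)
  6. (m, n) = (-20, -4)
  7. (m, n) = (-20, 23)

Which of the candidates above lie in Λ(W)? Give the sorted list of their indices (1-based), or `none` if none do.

1

Compute β' = (5−√29)/2 = -0.19258, so π⊥(m,n) = m -0.19258·n.
#1 (4,20): internal coord 4 + (20)·β' = +0.14835; +0.14835 ∈ [-0.6, 0.2) → IN Λ
#2 (-5,-20): internal coord -5 + (-20)·β' = -1.14835; -1.14835 ∉ [-0.6, 0.2) → out
#3 (-6,2): internal coord -6 + (2)·β' = -6.38516; -6.38516 ∉ [-0.6, 0.2) → out
#4 (-1,-11): internal coord -1 + (-11)·β' = +1.11841; +1.11841 ∉ [-0.6, 0.2) → out
#5 (-17,12): internal coord -17 + (12)·β' = -19.31099; -19.31099 ∉ [-0.6, 0.2) → out
#6 (-20,-4): internal coord -20 + (-4)·β' = -19.22967; -19.22967 ∉ [-0.6, 0.2) → out
#7 (-20,23): internal coord -20 + (23)·β' = -24.42940; -24.42940 ∉ [-0.6, 0.2) → out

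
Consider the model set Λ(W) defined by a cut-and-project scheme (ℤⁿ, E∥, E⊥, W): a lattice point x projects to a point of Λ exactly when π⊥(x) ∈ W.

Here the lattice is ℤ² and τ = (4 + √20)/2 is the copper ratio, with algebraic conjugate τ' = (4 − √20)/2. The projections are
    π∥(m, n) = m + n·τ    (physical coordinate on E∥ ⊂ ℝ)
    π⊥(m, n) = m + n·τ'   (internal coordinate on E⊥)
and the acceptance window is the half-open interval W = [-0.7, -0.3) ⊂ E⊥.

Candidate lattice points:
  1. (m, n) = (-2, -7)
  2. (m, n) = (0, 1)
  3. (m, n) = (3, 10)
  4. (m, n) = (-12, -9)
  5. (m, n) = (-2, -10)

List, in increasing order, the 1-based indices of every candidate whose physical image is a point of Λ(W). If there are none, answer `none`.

Numerically τ ≈ 4.2361 and τ' = −1/τ ≈ -0.2361.
candidate 1: (m,n)=(-2,-7) → π∥ = -2-7·τ ≈ -31.6525, π⊥ = -2-7·τ' ≈ -0.3475 ∈ [-0.7, -0.3) ⇒ IN Λ
candidate 2: (m,n)=(0,1) → π∥ = 0+1·τ ≈ 4.2361, π⊥ = 0+1·τ' ≈ -0.2361 ∉ [-0.7, -0.3) ⇒ out
candidate 3: (m,n)=(3,10) → π∥ = 3+10·τ ≈ 45.3607, π⊥ = 3+10·τ' ≈ 0.6393 ∉ [-0.7, -0.3) ⇒ out
candidate 4: (m,n)=(-12,-9) → π∥ = -12-9·τ ≈ -50.1246, π⊥ = -12-9·τ' ≈ -9.8754 ∉ [-0.7, -0.3) ⇒ out
candidate 5: (m,n)=(-2,-10) → π∥ = -2-10·τ ≈ -44.3607, π⊥ = -2-10·τ' ≈ 0.3607 ∉ [-0.7, -0.3) ⇒ out

1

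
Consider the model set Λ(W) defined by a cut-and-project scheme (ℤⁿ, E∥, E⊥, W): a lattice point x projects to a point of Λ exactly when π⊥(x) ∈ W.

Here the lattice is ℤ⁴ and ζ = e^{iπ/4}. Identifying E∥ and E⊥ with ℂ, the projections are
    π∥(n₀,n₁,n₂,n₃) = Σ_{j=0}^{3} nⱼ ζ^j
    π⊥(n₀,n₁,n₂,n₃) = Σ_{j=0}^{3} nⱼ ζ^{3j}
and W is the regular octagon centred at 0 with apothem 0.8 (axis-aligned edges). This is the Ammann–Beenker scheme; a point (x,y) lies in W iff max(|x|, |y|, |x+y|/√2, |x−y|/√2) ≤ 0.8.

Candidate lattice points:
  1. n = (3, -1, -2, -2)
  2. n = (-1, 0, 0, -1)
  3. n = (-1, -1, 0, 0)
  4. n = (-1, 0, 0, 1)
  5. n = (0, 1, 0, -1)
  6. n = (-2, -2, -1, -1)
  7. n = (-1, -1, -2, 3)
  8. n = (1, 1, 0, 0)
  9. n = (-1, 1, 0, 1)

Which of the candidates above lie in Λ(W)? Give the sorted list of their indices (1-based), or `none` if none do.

π⊥(n) = n₀ + n₁ζ³ + n₂ζ⁶ + n₃ζ⁹ where ζ = e^{iπ/4}.
#1 (3, -1, -2, -2): internal (2.292893, -0.121320); octagon support 2.292893 vs apothem 0.8 → ∉ W
#2 (-1, 0, 0, -1): internal (-1.707107, -0.707107); octagon support 1.707107 vs apothem 0.8 → ∉ W
#3 (-1, -1, 0, 0): internal (-0.292893, -0.707107); octagon support 0.707107 vs apothem 0.8 → ∈ W
#4 (-1, 0, 0, 1): internal (-0.292893, 0.707107); octagon support 0.707107 vs apothem 0.8 → ∈ W
#5 (0, 1, 0, -1): internal (-1.414214, 0.000000); octagon support 1.414214 vs apothem 0.8 → ∉ W
#6 (-2, -2, -1, -1): internal (-1.292893, -1.121320); octagon support 1.707107 vs apothem 0.8 → ∉ W
#7 (-1, -1, -2, 3): internal (1.828427, 3.414214); octagon support 3.707107 vs apothem 0.8 → ∉ W
#8 (1, 1, 0, 0): internal (0.292893, 0.707107); octagon support 0.707107 vs apothem 0.8 → ∈ W
#9 (-1, 1, 0, 1): internal (-1.000000, 1.414214); octagon support 1.707107 vs apothem 0.8 → ∉ W

3, 4, 8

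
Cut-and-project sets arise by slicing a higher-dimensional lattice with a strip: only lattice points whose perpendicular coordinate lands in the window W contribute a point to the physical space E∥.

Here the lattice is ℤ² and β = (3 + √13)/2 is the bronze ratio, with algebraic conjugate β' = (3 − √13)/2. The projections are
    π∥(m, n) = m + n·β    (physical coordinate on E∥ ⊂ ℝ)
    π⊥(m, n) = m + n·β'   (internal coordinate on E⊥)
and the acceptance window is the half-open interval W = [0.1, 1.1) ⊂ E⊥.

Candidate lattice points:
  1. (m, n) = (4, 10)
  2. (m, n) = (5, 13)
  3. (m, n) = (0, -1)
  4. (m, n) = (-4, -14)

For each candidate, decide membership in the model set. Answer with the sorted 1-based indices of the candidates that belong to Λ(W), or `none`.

1, 2, 3, 4

Numerically β ≈ 3.30278 and β' = −1/β ≈ -0.30278.
[1] lift (4,10): star map gives 0.97224; window check 0.1 ≤ 0.97224 < 1.1 is true → IN Λ
[2] lift (5,13): star map gives 1.06392; window check 0.1 ≤ 1.06392 < 1.1 is true → IN Λ
[3] lift (0,-1): star map gives 0.30278; window check 0.1 ≤ 0.30278 < 1.1 is true → IN Λ
[4] lift (-4,-14): star map gives 0.23886; window check 0.1 ≤ 0.23886 < 1.1 is true → IN Λ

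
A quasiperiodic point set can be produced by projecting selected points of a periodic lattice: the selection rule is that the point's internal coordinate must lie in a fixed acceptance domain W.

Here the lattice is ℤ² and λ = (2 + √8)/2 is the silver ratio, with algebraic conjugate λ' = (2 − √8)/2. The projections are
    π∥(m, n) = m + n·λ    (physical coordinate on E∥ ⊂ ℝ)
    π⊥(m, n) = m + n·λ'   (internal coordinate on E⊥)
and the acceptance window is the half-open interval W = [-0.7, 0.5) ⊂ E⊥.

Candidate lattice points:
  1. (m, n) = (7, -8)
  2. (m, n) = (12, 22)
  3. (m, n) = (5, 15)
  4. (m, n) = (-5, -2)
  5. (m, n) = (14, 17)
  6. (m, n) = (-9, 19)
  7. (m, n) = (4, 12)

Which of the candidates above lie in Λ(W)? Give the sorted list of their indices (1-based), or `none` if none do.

none

Compute λ' = (2−√8)/2 = -0.414214, so π⊥(m,n) = m -0.414214·n.
#1 (7,-8): internal coord 7 + (-8)·λ' = +10.313708; +10.313708 ∉ [-0.7, 0.5) → out
#2 (12,22): internal coord 12 + (22)·λ' = +2.887302; +2.887302 ∉ [-0.7, 0.5) → out
#3 (5,15): internal coord 5 + (15)·λ' = -1.213203; -1.213203 ∉ [-0.7, 0.5) → out
#4 (-5,-2): internal coord -5 + (-2)·λ' = -4.171573; -4.171573 ∉ [-0.7, 0.5) → out
#5 (14,17): internal coord 14 + (17)·λ' = +6.958369; +6.958369 ∉ [-0.7, 0.5) → out
#6 (-9,19): internal coord -9 + (19)·λ' = -16.870058; -16.870058 ∉ [-0.7, 0.5) → out
#7 (4,12): internal coord 4 + (12)·λ' = -0.970563; -0.970563 ∉ [-0.7, 0.5) → out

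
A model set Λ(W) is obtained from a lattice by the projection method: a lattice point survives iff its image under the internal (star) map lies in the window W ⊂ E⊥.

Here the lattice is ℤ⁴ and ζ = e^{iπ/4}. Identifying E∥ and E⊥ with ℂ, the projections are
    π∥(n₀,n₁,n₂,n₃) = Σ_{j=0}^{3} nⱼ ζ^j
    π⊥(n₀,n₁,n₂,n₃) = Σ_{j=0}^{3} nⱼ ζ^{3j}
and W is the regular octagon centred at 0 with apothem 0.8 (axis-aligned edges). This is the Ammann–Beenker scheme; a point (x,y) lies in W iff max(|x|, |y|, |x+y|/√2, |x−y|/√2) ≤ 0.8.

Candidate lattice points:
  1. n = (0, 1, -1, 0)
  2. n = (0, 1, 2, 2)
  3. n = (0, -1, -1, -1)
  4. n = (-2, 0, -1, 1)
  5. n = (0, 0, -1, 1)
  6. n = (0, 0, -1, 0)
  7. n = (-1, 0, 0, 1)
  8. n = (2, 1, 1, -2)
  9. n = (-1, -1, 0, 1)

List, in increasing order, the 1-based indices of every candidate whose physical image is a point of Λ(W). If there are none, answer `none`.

2, 3, 7, 9

Internal map: ζ^{3j} for j=0..3 gives (1,0), (−√2/2,√2/2), (0,−1), (√2/2,√2/2).
candidate 1: n = (0, 1, -1, 0) → π⊥ ≈ (-0.7071, +1.7071); max(|x|,|y|,|x±y|/√2) = 1.7071 > 0.8 ⇒ ∉ W
candidate 2: n = (0, 1, 2, 2) → π⊥ ≈ (+0.7071, +0.1213); max(|x|,|y|,|x±y|/√2) = 0.7071 ≤ 0.8 ⇒ ∈ W
candidate 3: n = (0, -1, -1, -1) → π⊥ ≈ (+0.0000, -0.4142); max(|x|,|y|,|x±y|/√2) = 0.4142 ≤ 0.8 ⇒ ∈ W
candidate 4: n = (-2, 0, -1, 1) → π⊥ ≈ (-1.2929, +1.7071); max(|x|,|y|,|x±y|/√2) = 2.1213 > 0.8 ⇒ ∉ W
candidate 5: n = (0, 0, -1, 1) → π⊥ ≈ (+0.7071, +1.7071); max(|x|,|y|,|x±y|/√2) = 1.7071 > 0.8 ⇒ ∉ W
candidate 6: n = (0, 0, -1, 0) → π⊥ ≈ (+0.0000, +1.0000); max(|x|,|y|,|x±y|/√2) = 1.0000 > 0.8 ⇒ ∉ W
candidate 7: n = (-1, 0, 0, 1) → π⊥ ≈ (-0.2929, +0.7071); max(|x|,|y|,|x±y|/√2) = 0.7071 ≤ 0.8 ⇒ ∈ W
candidate 8: n = (2, 1, 1, -2) → π⊥ ≈ (-0.1213, -1.7071); max(|x|,|y|,|x±y|/√2) = 1.7071 > 0.8 ⇒ ∉ W
candidate 9: n = (-1, -1, 0, 1) → π⊥ ≈ (+0.4142, +0.0000); max(|x|,|y|,|x±y|/√2) = 0.4142 ≤ 0.8 ⇒ ∈ W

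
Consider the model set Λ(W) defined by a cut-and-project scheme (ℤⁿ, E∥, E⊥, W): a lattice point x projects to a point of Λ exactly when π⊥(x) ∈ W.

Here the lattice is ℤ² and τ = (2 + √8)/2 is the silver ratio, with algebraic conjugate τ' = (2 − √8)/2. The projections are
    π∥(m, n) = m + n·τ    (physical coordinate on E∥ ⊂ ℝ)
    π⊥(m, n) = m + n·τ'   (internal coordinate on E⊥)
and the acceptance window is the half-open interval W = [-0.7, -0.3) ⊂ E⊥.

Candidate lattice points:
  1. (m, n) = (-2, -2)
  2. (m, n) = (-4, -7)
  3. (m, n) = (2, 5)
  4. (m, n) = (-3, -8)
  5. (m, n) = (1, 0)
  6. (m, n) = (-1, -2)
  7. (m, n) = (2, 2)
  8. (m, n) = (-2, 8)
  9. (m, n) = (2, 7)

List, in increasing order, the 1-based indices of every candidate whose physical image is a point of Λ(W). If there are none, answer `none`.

Numerically τ ≈ 2.4142 and τ' = −1/τ ≈ -0.4142.
[1] lift (-2,-2): star map gives -1.1716; window check -0.7 ≤ -1.1716 < -0.3 is false → out
[2] lift (-4,-7): star map gives -1.1005; window check -0.7 ≤ -1.1005 < -0.3 is false → out
[3] lift (2,5): star map gives -0.0711; window check -0.7 ≤ -0.0711 < -0.3 is false → out
[4] lift (-3,-8): star map gives 0.3137; window check -0.7 ≤ 0.3137 < -0.3 is false → out
[5] lift (1,0): star map gives 1.0000; window check -0.7 ≤ 1.0000 < -0.3 is false → out
[6] lift (-1,-2): star map gives -0.1716; window check -0.7 ≤ -0.1716 < -0.3 is false → out
[7] lift (2,2): star map gives 1.1716; window check -0.7 ≤ 1.1716 < -0.3 is false → out
[8] lift (-2,8): star map gives -5.3137; window check -0.7 ≤ -5.3137 < -0.3 is false → out
[9] lift (2,7): star map gives -0.8995; window check -0.7 ≤ -0.8995 < -0.3 is false → out

none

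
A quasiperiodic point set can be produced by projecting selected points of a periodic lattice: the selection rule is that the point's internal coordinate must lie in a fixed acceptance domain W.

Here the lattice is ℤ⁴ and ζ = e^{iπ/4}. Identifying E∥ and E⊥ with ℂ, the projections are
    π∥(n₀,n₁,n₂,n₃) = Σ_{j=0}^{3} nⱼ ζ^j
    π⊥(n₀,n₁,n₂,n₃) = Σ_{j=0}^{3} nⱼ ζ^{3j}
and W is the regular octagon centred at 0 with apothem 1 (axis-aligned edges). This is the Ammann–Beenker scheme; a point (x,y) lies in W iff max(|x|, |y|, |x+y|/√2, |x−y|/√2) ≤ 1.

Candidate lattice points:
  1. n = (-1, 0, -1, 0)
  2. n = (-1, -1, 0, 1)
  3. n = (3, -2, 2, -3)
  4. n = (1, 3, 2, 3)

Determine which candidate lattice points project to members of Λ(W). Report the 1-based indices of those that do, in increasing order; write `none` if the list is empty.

2

Internal map: ζ^{3j} for j=0..3 gives (1,0), (−√2/2,√2/2), (0,−1), (√2/2,√2/2).
candidate 1: n = (-1, 0, -1, 0) → π⊥ ≈ (-1.000000, +1.000000); max(|x|,|y|,|x±y|/√2) = 1.414214 > 1 ⇒ ∉ W
candidate 2: n = (-1, -1, 0, 1) → π⊥ ≈ (+0.414214, +0.000000); max(|x|,|y|,|x±y|/√2) = 0.414214 ≤ 1 ⇒ ∈ W
candidate 3: n = (3, -2, 2, -3) → π⊥ ≈ (+2.292893, -5.535534); max(|x|,|y|,|x±y|/√2) = 5.535534 > 1 ⇒ ∉ W
candidate 4: n = (1, 3, 2, 3) → π⊥ ≈ (+1.000000, +2.242641); max(|x|,|y|,|x±y|/√2) = 2.292893 > 1 ⇒ ∉ W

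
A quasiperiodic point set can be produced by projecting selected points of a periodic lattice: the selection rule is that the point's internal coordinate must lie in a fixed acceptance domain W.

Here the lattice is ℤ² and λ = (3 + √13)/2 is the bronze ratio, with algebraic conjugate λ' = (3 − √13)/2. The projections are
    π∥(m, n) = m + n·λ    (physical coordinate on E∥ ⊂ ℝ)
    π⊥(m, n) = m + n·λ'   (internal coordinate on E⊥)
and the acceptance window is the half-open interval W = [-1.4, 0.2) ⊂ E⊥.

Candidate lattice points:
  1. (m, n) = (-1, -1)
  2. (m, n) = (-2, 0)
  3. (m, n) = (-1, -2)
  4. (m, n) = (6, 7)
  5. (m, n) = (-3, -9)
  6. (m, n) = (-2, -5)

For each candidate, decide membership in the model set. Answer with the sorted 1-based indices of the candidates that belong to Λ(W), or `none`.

λ' = (3−√13)/2 ≈ -0.3028.
candidate 1: (m,n)=(-1,-1) → π∥ = -1-1·λ ≈ -4.3028, π⊥ = -1-1·λ' ≈ -0.6972 ∈ [-1.4, 0.2) ⇒ IN Λ
candidate 2: (m,n)=(-2,0) → π∥ = -2+0·λ ≈ -2.0000, π⊥ = -2+0·λ' ≈ -2.0000 ∉ [-1.4, 0.2) ⇒ out
candidate 3: (m,n)=(-1,-2) → π∥ = -1-2·λ ≈ -7.6056, π⊥ = -1-2·λ' ≈ -0.3944 ∈ [-1.4, 0.2) ⇒ IN Λ
candidate 4: (m,n)=(6,7) → π∥ = 6+7·λ ≈ 29.1194, π⊥ = 6+7·λ' ≈ 3.8806 ∉ [-1.4, 0.2) ⇒ out
candidate 5: (m,n)=(-3,-9) → π∥ = -3-9·λ ≈ -32.7250, π⊥ = -3-9·λ' ≈ -0.2750 ∈ [-1.4, 0.2) ⇒ IN Λ
candidate 6: (m,n)=(-2,-5) → π∥ = -2-5·λ ≈ -18.5139, π⊥ = -2-5·λ' ≈ -0.4861 ∈ [-1.4, 0.2) ⇒ IN Λ

1, 3, 5, 6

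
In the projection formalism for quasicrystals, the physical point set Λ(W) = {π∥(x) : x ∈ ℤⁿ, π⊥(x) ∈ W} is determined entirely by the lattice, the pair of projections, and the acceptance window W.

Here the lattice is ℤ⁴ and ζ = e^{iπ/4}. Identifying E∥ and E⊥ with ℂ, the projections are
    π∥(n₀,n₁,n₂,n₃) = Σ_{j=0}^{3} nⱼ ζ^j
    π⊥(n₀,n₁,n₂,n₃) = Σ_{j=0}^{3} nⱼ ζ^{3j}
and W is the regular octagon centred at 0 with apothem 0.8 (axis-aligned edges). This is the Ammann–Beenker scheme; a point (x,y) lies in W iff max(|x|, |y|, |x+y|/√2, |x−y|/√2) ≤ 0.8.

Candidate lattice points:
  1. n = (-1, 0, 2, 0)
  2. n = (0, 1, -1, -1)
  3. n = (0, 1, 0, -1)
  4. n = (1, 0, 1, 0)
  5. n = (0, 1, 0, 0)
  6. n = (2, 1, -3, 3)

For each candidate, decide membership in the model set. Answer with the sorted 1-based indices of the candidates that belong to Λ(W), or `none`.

none

Internal map: ζ^{3j} for j=0..3 gives (1,0), (−√2/2,√2/2), (0,−1), (√2/2,√2/2).
#1 (-1, 0, 2, 0): internal (-1.00000, -2.00000); octagon support 2.12132 vs apothem 0.8 → ∉ W
#2 (0, 1, -1, -1): internal (-1.41421, 1.00000); octagon support 1.70711 vs apothem 0.8 → ∉ W
#3 (0, 1, 0, -1): internal (-1.41421, 0.00000); octagon support 1.41421 vs apothem 0.8 → ∉ W
#4 (1, 0, 1, 0): internal (1.00000, -1.00000); octagon support 1.41421 vs apothem 0.8 → ∉ W
#5 (0, 1, 0, 0): internal (-0.70711, 0.70711); octagon support 1.00000 vs apothem 0.8 → ∉ W
#6 (2, 1, -3, 3): internal (3.41421, 5.82843); octagon support 6.53553 vs apothem 0.8 → ∉ W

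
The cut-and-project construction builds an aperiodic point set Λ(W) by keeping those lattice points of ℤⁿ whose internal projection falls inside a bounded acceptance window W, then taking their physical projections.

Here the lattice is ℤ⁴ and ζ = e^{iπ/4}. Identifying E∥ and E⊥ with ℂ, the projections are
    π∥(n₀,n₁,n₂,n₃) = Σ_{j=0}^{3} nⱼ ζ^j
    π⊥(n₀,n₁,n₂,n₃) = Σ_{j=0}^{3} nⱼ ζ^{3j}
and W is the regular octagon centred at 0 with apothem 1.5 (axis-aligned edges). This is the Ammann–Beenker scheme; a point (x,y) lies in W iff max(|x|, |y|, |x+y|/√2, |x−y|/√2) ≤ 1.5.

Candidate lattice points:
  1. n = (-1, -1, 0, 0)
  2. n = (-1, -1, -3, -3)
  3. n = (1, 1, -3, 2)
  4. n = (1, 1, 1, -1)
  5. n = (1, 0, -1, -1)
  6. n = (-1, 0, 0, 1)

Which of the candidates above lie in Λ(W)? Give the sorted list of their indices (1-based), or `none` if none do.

1, 4, 5, 6

Internal map: ζ^{3j} for j=0..3 gives (1,0), (−√2/2,√2/2), (0,−1), (√2/2,√2/2).
#1 (-1, -1, 0, 0): internal (-0.292893, -0.707107); octagon support 0.707107 vs apothem 1.5 → ∈ W
#2 (-1, -1, -3, -3): internal (-2.414214, 0.171573); octagon support 2.414214 vs apothem 1.5 → ∉ W
#3 (1, 1, -3, 2): internal (1.707107, 5.121320); octagon support 5.121320 vs apothem 1.5 → ∉ W
#4 (1, 1, 1, -1): internal (-0.414214, -1.000000); octagon support 1.000000 vs apothem 1.5 → ∈ W
#5 (1, 0, -1, -1): internal (0.292893, 0.292893); octagon support 0.414214 vs apothem 1.5 → ∈ W
#6 (-1, 0, 0, 1): internal (-0.292893, 0.707107); octagon support 0.707107 vs apothem 1.5 → ∈ W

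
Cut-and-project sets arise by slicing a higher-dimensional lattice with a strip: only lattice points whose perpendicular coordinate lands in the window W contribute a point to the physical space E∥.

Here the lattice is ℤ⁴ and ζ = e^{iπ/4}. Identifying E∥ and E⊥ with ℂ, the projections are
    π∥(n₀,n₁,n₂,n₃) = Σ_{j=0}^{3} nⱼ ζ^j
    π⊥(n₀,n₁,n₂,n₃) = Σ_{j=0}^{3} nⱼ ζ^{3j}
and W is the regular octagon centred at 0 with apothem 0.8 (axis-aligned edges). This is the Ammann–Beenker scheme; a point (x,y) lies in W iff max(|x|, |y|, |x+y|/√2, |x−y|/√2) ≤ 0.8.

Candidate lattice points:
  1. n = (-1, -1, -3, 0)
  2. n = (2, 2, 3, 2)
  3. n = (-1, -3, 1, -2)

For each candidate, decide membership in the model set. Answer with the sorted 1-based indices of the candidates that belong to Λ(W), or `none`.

Internal map: ζ^{3j} for j=0..3 gives (1,0), (−√2/2,√2/2), (0,−1), (√2/2,√2/2).
#1 (-1, -1, -3, 0): internal (-0.292893, 2.292893); octagon support 2.292893 vs apothem 0.8 → ∉ W
#2 (2, 2, 3, 2): internal (2.000000, -0.171573); octagon support 2.000000 vs apothem 0.8 → ∉ W
#3 (-1, -3, 1, -2): internal (-0.292893, -4.535534); octagon support 4.535534 vs apothem 0.8 → ∉ W

none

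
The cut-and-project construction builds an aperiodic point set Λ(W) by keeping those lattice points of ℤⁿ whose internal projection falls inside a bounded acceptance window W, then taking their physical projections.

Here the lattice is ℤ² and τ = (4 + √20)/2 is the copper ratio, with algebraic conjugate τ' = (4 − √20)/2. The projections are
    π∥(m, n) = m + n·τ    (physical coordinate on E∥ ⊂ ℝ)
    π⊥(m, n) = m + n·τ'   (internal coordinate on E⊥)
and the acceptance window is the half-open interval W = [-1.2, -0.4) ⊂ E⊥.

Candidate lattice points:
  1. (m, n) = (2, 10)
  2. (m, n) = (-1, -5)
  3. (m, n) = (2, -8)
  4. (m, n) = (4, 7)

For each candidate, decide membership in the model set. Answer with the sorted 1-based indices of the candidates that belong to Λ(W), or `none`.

none

Numerically τ ≈ 4.236068 and τ' = −1/τ ≈ -0.236068.
[1] lift (2,10): star map gives -0.360680; window check -1.2 ≤ -0.360680 < -0.4 is false → out
[2] lift (-1,-5): star map gives 0.180340; window check -1.2 ≤ 0.180340 < -0.4 is false → out
[3] lift (2,-8): star map gives 3.888544; window check -1.2 ≤ 3.888544 < -0.4 is false → out
[4] lift (4,7): star map gives 2.347524; window check -1.2 ≤ 2.347524 < -0.4 is false → out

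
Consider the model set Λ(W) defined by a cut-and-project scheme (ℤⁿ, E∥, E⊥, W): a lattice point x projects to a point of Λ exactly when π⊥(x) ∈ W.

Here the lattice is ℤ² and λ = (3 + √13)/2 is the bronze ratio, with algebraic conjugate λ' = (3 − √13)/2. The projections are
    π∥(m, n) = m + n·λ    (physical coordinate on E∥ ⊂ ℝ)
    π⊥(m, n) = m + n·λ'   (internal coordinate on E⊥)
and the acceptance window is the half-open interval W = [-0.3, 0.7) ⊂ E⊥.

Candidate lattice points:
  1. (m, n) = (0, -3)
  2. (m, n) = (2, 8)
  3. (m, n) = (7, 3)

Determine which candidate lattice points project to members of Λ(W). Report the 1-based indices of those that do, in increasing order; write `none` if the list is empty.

none

Numerically λ ≈ 3.3028 and λ' = −1/λ ≈ -0.3028.
candidate 1: (m,n)=(0,-3) → π∥ = 0-3·λ ≈ -9.9083, π⊥ = 0-3·λ' ≈ 0.9083 ∉ [-0.3, 0.7) ⇒ out
candidate 2: (m,n)=(2,8) → π∥ = 2+8·λ ≈ 28.4222, π⊥ = 2+8·λ' ≈ -0.4222 ∉ [-0.3, 0.7) ⇒ out
candidate 3: (m,n)=(7,3) → π∥ = 7+3·λ ≈ 16.9083, π⊥ = 7+3·λ' ≈ 6.0917 ∉ [-0.3, 0.7) ⇒ out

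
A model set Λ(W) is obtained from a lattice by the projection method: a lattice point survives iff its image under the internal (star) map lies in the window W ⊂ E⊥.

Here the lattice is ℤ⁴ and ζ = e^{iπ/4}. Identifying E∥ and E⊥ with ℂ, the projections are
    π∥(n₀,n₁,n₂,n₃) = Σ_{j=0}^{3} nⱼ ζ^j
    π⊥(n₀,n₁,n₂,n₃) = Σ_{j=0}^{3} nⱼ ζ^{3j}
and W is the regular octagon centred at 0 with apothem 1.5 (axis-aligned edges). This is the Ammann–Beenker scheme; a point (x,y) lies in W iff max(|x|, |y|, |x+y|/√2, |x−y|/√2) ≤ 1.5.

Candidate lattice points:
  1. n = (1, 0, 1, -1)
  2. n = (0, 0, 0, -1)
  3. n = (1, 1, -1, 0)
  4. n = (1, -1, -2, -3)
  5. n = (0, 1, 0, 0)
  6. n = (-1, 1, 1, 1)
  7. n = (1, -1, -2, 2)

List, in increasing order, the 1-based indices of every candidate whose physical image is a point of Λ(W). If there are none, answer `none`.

2, 4, 5, 6

Internal map: ζ^{3j} for j=0..3 gives (1,0), (−√2/2,√2/2), (0,−1), (√2/2,√2/2).
#1 (1, 0, 1, -1): internal (0.292893, -1.707107); octagon support 1.707107 vs apothem 1.5 → ∉ W
#2 (0, 0, 0, -1): internal (-0.707107, -0.707107); octagon support 1.000000 vs apothem 1.5 → ∈ W
#3 (1, 1, -1, 0): internal (0.292893, 1.707107); octagon support 1.707107 vs apothem 1.5 → ∉ W
#4 (1, -1, -2, -3): internal (-0.414214, -0.828427); octagon support 0.878680 vs apothem 1.5 → ∈ W
#5 (0, 1, 0, 0): internal (-0.707107, 0.707107); octagon support 1.000000 vs apothem 1.5 → ∈ W
#6 (-1, 1, 1, 1): internal (-1.000000, 0.414214); octagon support 1.000000 vs apothem 1.5 → ∈ W
#7 (1, -1, -2, 2): internal (3.121320, 2.707107); octagon support 4.121320 vs apothem 1.5 → ∉ W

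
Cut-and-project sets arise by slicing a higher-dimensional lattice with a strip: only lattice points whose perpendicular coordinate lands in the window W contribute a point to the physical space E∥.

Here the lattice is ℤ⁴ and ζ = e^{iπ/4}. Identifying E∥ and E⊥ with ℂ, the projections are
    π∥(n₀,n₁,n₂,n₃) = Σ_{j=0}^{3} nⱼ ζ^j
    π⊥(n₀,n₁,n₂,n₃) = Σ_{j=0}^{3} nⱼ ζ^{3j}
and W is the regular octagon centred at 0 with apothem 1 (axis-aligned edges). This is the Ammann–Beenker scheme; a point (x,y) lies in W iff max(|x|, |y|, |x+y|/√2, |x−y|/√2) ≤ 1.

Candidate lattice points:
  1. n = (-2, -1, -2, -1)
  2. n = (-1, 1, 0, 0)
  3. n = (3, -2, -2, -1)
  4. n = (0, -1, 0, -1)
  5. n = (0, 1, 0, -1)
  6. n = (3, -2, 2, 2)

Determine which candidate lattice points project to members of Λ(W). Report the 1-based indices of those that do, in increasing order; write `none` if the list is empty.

none

With ζ = e^{iπ/4} the internal vectors are ζ^0,ζ^3,ζ^6,ζ^9.
#1 (-2, -1, -2, -1): internal (-2.0000, 0.5858); octagon support 2.0000 vs apothem 1 → ∉ W
#2 (-1, 1, 0, 0): internal (-1.7071, 0.7071); octagon support 1.7071 vs apothem 1 → ∉ W
#3 (3, -2, -2, -1): internal (3.7071, -0.1213); octagon support 3.7071 vs apothem 1 → ∉ W
#4 (0, -1, 0, -1): internal (0.0000, -1.4142); octagon support 1.4142 vs apothem 1 → ∉ W
#5 (0, 1, 0, -1): internal (-1.4142, 0.0000); octagon support 1.4142 vs apothem 1 → ∉ W
#6 (3, -2, 2, 2): internal (5.8284, -2.0000); octagon support 5.8284 vs apothem 1 → ∉ W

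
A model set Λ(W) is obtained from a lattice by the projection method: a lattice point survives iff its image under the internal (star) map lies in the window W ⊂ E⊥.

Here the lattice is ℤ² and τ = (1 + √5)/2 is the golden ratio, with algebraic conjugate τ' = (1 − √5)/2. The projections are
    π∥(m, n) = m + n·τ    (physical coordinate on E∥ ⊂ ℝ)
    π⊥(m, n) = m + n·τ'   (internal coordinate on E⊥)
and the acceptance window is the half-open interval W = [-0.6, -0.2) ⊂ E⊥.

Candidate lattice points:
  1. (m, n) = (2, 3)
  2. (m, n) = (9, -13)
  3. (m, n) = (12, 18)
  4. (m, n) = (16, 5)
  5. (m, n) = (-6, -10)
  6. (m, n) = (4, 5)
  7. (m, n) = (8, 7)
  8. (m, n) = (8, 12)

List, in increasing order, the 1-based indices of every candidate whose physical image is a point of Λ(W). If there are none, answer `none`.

none

Compute τ' = (1−√5)/2 = -0.61803, so π⊥(m,n) = m -0.61803·n.
#1 (2,3): internal coord 2 + (3)·τ' = +0.14590; +0.14590 ∉ [-0.6, -0.2) → out
#2 (9,-13): internal coord 9 + (-13)·τ' = +17.03444; +17.03444 ∉ [-0.6, -0.2) → out
#3 (12,18): internal coord 12 + (18)·τ' = +0.87539; +0.87539 ∉ [-0.6, -0.2) → out
#4 (16,5): internal coord 16 + (5)·τ' = +12.90983; +12.90983 ∉ [-0.6, -0.2) → out
#5 (-6,-10): internal coord -6 + (-10)·τ' = +0.18034; +0.18034 ∉ [-0.6, -0.2) → out
#6 (4,5): internal coord 4 + (5)·τ' = +0.90983; +0.90983 ∉ [-0.6, -0.2) → out
#7 (8,7): internal coord 8 + (7)·τ' = +3.67376; +3.67376 ∉ [-0.6, -0.2) → out
#8 (8,12): internal coord 8 + (12)·τ' = +0.58359; +0.58359 ∉ [-0.6, -0.2) → out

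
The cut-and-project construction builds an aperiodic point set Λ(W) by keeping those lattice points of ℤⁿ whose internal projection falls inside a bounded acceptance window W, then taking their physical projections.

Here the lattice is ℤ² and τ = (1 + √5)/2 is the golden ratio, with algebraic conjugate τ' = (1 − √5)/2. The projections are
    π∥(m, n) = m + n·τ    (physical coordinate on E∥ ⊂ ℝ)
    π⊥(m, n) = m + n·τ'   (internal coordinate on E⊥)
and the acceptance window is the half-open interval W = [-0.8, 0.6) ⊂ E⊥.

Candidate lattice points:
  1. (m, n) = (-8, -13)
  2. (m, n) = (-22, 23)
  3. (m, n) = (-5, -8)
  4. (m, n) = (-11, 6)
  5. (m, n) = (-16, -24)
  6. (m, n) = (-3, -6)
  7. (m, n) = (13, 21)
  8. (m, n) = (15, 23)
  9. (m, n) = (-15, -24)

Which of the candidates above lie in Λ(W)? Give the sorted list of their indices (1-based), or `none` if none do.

1, 3, 7, 9

Compute τ' = (1−√5)/2 = -0.61803, so π⊥(m,n) = m -0.61803·n.
candidate 1: (m,n)=(-8,-13) → π∥ = -8-13·τ ≈ -29.03444, π⊥ = -8-13·τ' ≈ 0.03444 ∈ [-0.8, 0.6) ⇒ IN Λ
candidate 2: (m,n)=(-22,23) → π∥ = -22+23·τ ≈ 15.21478, π⊥ = -22+23·τ' ≈ -36.21478 ∉ [-0.8, 0.6) ⇒ out
candidate 3: (m,n)=(-5,-8) → π∥ = -5-8·τ ≈ -17.94427, π⊥ = -5-8·τ' ≈ -0.05573 ∈ [-0.8, 0.6) ⇒ IN Λ
candidate 4: (m,n)=(-11,6) → π∥ = -11+6·τ ≈ -1.29180, π⊥ = -11+6·τ' ≈ -14.70820 ∉ [-0.8, 0.6) ⇒ out
candidate 5: (m,n)=(-16,-24) → π∥ = -16-24·τ ≈ -54.83282, π⊥ = -16-24·τ' ≈ -1.16718 ∉ [-0.8, 0.6) ⇒ out
candidate 6: (m,n)=(-3,-6) → π∥ = -3-6·τ ≈ -12.70820, π⊥ = -3-6·τ' ≈ 0.70820 ∉ [-0.8, 0.6) ⇒ out
candidate 7: (m,n)=(13,21) → π∥ = 13+21·τ ≈ 46.97871, π⊥ = 13+21·τ' ≈ 0.02129 ∈ [-0.8, 0.6) ⇒ IN Λ
candidate 8: (m,n)=(15,23) → π∥ = 15+23·τ ≈ 52.21478, π⊥ = 15+23·τ' ≈ 0.78522 ∉ [-0.8, 0.6) ⇒ out
candidate 9: (m,n)=(-15,-24) → π∥ = -15-24·τ ≈ -53.83282, π⊥ = -15-24·τ' ≈ -0.16718 ∈ [-0.8, 0.6) ⇒ IN Λ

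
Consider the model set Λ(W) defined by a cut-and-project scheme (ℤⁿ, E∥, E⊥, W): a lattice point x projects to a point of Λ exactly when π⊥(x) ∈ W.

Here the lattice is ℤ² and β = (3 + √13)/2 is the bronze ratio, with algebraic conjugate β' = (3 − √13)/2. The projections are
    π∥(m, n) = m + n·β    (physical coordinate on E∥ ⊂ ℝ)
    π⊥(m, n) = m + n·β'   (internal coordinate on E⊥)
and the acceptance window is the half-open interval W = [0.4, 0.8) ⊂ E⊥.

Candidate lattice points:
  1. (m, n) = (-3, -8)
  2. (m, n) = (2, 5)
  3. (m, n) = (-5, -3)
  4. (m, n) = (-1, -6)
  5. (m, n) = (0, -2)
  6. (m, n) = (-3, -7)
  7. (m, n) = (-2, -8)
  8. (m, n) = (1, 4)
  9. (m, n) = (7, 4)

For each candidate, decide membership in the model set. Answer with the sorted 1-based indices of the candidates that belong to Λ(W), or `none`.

Compute β' = (3−√13)/2 = -0.30278, so π⊥(m,n) = m -0.30278·n.
#1 (-3,-8): internal coord -3 + (-8)·β' = -0.57779; -0.57779 ∉ [0.4, 0.8) → out
#2 (2,5): internal coord 2 + (5)·β' = +0.48612; +0.48612 ∈ [0.4, 0.8) → IN Λ
#3 (-5,-3): internal coord -5 + (-3)·β' = -4.09167; -4.09167 ∉ [0.4, 0.8) → out
#4 (-1,-6): internal coord -1 + (-6)·β' = +0.81665; +0.81665 ∉ [0.4, 0.8) → out
#5 (0,-2): internal coord 0 + (-2)·β' = +0.60555; +0.60555 ∈ [0.4, 0.8) → IN Λ
#6 (-3,-7): internal coord -3 + (-7)·β' = -0.88057; -0.88057 ∉ [0.4, 0.8) → out
#7 (-2,-8): internal coord -2 + (-8)·β' = +0.42221; +0.42221 ∈ [0.4, 0.8) → IN Λ
#8 (1,4): internal coord 1 + (4)·β' = -0.21110; -0.21110 ∉ [0.4, 0.8) → out
#9 (7,4): internal coord 7 + (4)·β' = +5.78890; +5.78890 ∉ [0.4, 0.8) → out

2, 5, 7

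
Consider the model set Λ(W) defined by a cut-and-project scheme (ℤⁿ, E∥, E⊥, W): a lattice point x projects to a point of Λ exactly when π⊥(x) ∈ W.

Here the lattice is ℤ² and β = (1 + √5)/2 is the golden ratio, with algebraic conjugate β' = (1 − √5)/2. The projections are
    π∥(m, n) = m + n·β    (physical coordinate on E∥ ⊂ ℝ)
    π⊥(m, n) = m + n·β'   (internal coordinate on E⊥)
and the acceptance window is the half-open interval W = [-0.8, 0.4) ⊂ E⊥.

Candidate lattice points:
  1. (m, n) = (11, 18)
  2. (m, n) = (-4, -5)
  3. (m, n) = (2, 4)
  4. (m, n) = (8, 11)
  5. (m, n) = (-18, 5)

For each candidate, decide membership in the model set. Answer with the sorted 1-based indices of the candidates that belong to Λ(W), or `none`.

1, 3

Compute β' = (1−√5)/2 = -0.61803, so π⊥(m,n) = m -0.61803·n.
#1 (11,18): internal coord 11 + (18)·β' = -0.12461; -0.12461 ∈ [-0.8, 0.4) → IN Λ
#2 (-4,-5): internal coord -4 + (-5)·β' = -0.90983; -0.90983 ∉ [-0.8, 0.4) → out
#3 (2,4): internal coord 2 + (4)·β' = -0.47214; -0.47214 ∈ [-0.8, 0.4) → IN Λ
#4 (8,11): internal coord 8 + (11)·β' = +1.20163; +1.20163 ∉ [-0.8, 0.4) → out
#5 (-18,5): internal coord -18 + (5)·β' = -21.09017; -21.09017 ∉ [-0.8, 0.4) → out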